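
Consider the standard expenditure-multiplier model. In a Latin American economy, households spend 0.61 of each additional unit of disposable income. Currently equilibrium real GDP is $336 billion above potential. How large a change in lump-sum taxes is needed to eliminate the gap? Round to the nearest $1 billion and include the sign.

Spending multiplier = 1/(1 − MPC) = 1/(1 − 0.61) = 1/0.39 ≈ 2.564.
Tax multiplier = −c·k = −0.61/0.39 ≈ −1.564. Need ΔY = −$336 billion, so ΔT = ΔY/(−c·k) = −(−$336 billion) × 0.39 / 0.61 ≈ +$215 billion.
The government should raise lump-sum taxes by $215 billion.

+$215 billion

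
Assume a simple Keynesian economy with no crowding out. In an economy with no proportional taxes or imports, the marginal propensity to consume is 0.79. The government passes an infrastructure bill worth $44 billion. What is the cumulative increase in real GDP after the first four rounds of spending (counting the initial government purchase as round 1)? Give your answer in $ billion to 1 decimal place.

$127.9 billion

Round 1 adds ΔG = $44 billion; each later round is MPC = 0.79 times the previous.
After 4 rounds: 44 + 34.76 + 27.4604 + 21.693716 = ΔG·(1 − c^4)/(1 − c) = 44 × (1 − 0.38950081)/0.21 ≈ $127.9 billion.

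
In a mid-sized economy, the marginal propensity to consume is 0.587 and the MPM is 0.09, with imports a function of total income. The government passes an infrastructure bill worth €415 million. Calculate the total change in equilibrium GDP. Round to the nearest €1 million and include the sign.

Expenditure multiplier = 1/(1 − c + m) = 1/(1 − 0.587 + 0.09) = 1/0.503 ≈ 1.988.
ΔY = k × ΔG = (+€415 million) / 0.503 ≈ +€825 million.

+€825 million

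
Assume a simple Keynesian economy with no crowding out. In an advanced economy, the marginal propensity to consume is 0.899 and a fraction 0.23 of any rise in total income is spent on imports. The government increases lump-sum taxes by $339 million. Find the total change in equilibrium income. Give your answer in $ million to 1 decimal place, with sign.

A lump-sum tax change of +$339 million shifts disposable income by −$339 million; first-round consumption changes by −c × ΔT = −0.899 × (+$339 million) = −$304.761 million.
Expenditure multiplier = 1/(1 − c + m) = 1/(1 − 0.899 + 0.23) = 1/0.331 ≈ 3.021.
The tax multiplier is −c × k ≈ −2.716, so ΔY = k × (−c·ΔT) = (−$304.761 million) / 0.331 ≈ −$920.7 million.

−$920.7 million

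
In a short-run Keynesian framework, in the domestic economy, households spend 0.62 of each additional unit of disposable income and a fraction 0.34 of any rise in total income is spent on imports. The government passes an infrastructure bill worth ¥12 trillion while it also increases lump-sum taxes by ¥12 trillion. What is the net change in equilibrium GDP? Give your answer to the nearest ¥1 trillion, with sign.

+¥6 trillion

Expenditure multiplier = 1/(1 − c + m) = 1/(1 − 0.62 + 0.34) = 1/0.72 ≈ 1.389.
ΔG contributes k·ΔG = (+¥12 trillion) / 0.72 ≈ +¥16.7 trillion.
ΔT of +¥12 trillion changes first-round spending by −c·ΔT = −¥7.44 trillion, contributing k·(−c·ΔT) = (−¥7.44 trillion) / 0.72 ≈ −¥10.3 trillion.
Net ΔY = k(ΔG − c·ΔT) = (+¥4.56 trillion) / 0.72 ≈ +¥6 trillion.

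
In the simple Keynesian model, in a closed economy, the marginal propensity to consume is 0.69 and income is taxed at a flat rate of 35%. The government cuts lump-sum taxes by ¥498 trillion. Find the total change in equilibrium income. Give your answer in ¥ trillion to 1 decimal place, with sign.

+¥623.1 trillion

A lump-sum tax change of −¥498 trillion shifts disposable income by +¥498 trillion; first-round consumption changes by −c × ΔT = −0.69 × (−¥498 trillion) = +¥343.62 trillion.
Expenditure multiplier = 1/(1 − c(1−t)) = 1/(1 − 0.69×0.65) = 1/0.5515 ≈ 1.813.
The tax multiplier is −c × k ≈ −1.251, so ΔY = k × (−c·ΔT) = (+¥343.62 trillion) / 0.5515 ≈ +¥623.1 trillion.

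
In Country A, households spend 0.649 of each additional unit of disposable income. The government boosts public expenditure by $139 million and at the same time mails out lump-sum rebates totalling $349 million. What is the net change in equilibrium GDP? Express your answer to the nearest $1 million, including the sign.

+$1,041 million

Expenditure multiplier = 1/(1 − MPC) = 1/(1 − 0.649) = 1/0.351 ≈ 2.849.
ΔG contributes k·ΔG = (+$139 million) / 0.351 ≈ +$396 million.
ΔT of −$349 million changes first-round spending by −c·ΔT = +$226.501 million, contributing k·(−c·ΔT) = (+$226.501 million) / 0.351 ≈ +$645.3 million.
Net ΔY = k(ΔG − c·ΔT) = (+$365.501 million) / 0.351 ≈ +$1,041 million.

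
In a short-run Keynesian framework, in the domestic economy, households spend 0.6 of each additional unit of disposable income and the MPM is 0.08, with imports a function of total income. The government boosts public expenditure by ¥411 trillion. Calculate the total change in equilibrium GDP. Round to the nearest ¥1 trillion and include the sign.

+¥856 trillion

Expenditure multiplier = 1/(1 − c + m) = 1/(1 − 0.6 + 0.08) = 1/0.48 ≈ 2.083.
ΔY = k × ΔG = (+¥411 trillion) / 0.48 ≈ +¥856 trillion.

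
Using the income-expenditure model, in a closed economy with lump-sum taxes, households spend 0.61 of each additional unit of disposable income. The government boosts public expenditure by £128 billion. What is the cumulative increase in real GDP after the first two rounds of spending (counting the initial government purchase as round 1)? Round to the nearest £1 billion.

£206 billion

Round 1 adds ΔG = £128 billion; each later round is MPC = 0.61 times the previous.
After 2 rounds: 128 + 78.08 = ΔG·(1 − c^2)/(1 − c) = 128 × (1 − 0.3721)/0.39 ≈ £206 billion.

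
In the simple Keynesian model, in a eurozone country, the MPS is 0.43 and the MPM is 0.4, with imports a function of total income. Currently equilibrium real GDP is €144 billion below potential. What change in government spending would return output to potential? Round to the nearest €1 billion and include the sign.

MPC = 1 − MPS = 1 − 0.43 = 0.57.
Spending multiplier = 1/(1 − c + m) = 1/(1 − 0.57 + 0.4) = 1/0.83 ≈ 1.205.
Need ΔY = +€144 billion, so ΔG = ΔY/k = (+€144 billion) × 0.83 ≈ +€120 billion.
The government should increase government spending by €120 billion.

+€120 billion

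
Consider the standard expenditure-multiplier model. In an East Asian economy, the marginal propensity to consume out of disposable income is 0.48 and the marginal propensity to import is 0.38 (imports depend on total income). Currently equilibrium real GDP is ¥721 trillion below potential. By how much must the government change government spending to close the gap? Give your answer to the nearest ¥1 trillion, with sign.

Spending multiplier = 1/(1 − c + m) = 1/(1 − 0.48 + 0.38) = 1/0.9 ≈ 1.111.
Need ΔY = +¥721 trillion, so ΔG = ΔY/k = (+¥721 trillion) × 0.9 ≈ +¥649 trillion.
The government should increase government spending by ¥649 trillion.

+¥649 trillion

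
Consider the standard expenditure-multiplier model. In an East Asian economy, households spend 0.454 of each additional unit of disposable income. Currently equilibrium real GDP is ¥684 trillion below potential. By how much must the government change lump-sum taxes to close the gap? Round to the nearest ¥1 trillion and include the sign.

Spending multiplier = 1/(1 − MPC) = 1/(1 − 0.454) = 1/0.546 ≈ 1.832.
Tax multiplier = −c·k = −0.454/0.546 ≈ −0.832. Need ΔY = +¥684 trillion, so ΔT = ΔY/(−c·k) = −(+¥684 trillion) × 0.546 / 0.454 ≈ −¥823 trillion.
The government should cut lump-sum taxes by ¥823 trillion.

−¥823 trillion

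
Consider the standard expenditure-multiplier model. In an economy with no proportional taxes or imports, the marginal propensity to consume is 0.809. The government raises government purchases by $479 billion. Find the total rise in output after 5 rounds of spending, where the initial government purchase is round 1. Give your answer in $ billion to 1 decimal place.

Round 1 adds ΔG = $479 billion; each later round is MPC = 0.809 times the previous.
After 5 rounds: 479 + 387.511 + 313.496399 + 253.618586791 + 205.177436713919 = ΔG·(1 − c^5)/(1 − c) = 479 × (1 − 0.346531411903049)/0.191 ≈ $1,638.8 billion.

$1,638.8 billion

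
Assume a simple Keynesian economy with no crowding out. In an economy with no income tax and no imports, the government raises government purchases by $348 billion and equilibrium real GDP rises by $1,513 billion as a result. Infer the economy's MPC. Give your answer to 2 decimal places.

0.77

Implied spending multiplier k = ΔY/ΔG = 1,513/348 ≈ 4.3477.
Since k = 1/(1 − MPC), MPC = 1 − 1/k = 1 − ΔG/ΔY = 1 − 348/1,513 ≈ 0.77.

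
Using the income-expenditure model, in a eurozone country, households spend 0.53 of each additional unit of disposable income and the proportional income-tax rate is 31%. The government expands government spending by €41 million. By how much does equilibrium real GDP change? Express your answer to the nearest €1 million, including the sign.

Spending multiplier = 1/(1 − c(1−t)) = 1/(1 − 0.53×0.69) = 1/0.6343 ≈ 1.577.
ΔY = k × ΔG = (+€41 million) / 0.6343 ≈ +€65 million.

+€65 million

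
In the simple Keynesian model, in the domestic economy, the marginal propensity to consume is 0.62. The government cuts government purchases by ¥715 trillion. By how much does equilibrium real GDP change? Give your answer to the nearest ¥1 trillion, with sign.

Government-spending multiplier = 1/(1 − MPC) = 1/(1 − 0.62) = 1/0.38 ≈ 2.632.
ΔY = k × ΔG = (−¥715 trillion) / 0.38 ≈ −¥1,882 trillion.

−¥1,882 trillion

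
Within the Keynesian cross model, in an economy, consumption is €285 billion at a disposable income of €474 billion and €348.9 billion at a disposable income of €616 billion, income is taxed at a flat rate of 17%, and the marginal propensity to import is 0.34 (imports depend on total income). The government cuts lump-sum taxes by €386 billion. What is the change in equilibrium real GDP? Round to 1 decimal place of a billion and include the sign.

MPC = ΔC/ΔYd = (348.9 − 285)/(616 − 474) = 63.9/142 = 0.45.
A lump-sum tax change of −€386 billion shifts disposable income by +€386 billion; first-round consumption changes by −c × ΔT = −0.45 × (−€386 billion) = +€173.7 billion.
Expenditure multiplier = 1/(1 − c(1−t) + m) = 1/(1 − 0.45×0.83 + 0.34) = 1/0.9665 ≈ 1.035.
The tax multiplier is −c × k ≈ −0.466, so ΔY = k × (−c·ΔT) = (+€173.7 billion) / 0.9665 ≈ +€179.7 billion.

+€179.7 billion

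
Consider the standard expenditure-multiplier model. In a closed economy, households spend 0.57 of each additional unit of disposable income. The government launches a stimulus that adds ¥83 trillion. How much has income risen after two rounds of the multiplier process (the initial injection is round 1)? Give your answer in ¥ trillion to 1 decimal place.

Round 1 adds ΔG = ¥83 trillion; each later round is MPC = 0.57 times the previous.
After 2 rounds: 83 + 47.31 = ΔG·(1 − c^2)/(1 − c) = 83 × (1 − 0.3249)/0.43 ≈ ¥130.3 trillion.

¥130.3 trillion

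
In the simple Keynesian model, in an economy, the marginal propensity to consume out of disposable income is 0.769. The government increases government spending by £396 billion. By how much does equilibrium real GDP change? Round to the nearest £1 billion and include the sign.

+£1,714 billion

Expenditure multiplier = 1/(1 − MPC) = 1/(1 − 0.769) = 1/0.231 ≈ 4.329.
ΔY = k × ΔG = (+£396 billion) / 0.231 ≈ +£1,714 billion.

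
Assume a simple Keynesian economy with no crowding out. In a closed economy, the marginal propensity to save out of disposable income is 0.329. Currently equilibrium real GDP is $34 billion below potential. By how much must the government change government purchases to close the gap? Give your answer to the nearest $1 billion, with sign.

+$11 billion

MPC = 1 − MPS = 1 − 0.329 = 0.671.
Spending multiplier = 1/(1 − MPC) = 1/(1 − 0.671) = 1/0.329 ≈ 3.04.
Need ΔY = +$34 billion, so ΔG = ΔY/k = (+$34 billion) × 0.329 ≈ +$11 billion.
The government should increase government purchases by $11 billion.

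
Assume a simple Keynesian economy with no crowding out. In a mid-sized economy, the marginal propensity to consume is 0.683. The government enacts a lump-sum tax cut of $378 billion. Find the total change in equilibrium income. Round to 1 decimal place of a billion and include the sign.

A lump-sum tax change of −$378 billion shifts disposable income by +$378 billion; first-round consumption changes by −c × ΔT = −0.683 × (−$378 billion) = +$258.174 billion.
Expenditure multiplier = 1/(1 − MPC) = 1/(1 − 0.683) = 1/0.317 ≈ 3.155.
The tax multiplier is −c × k ≈ −2.155, so ΔY = k × (−c·ΔT) = (+$258.174 billion) / 0.317 ≈ +$814.4 billion.

+$814.4 billion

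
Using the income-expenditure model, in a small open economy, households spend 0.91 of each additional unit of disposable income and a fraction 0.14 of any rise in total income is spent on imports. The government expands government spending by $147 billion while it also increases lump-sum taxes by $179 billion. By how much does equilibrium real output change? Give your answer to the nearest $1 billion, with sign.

Expenditure multiplier = 1/(1 − c + m) = 1/(1 − 0.91 + 0.14) = 1/0.23 ≈ 4.348.
ΔG contributes k·ΔG = (+$147 billion) / 0.23 ≈ +$639.1 billion.
ΔT of +$179 billion changes first-round spending by −c·ΔT = −$162.89 billion, contributing k·(−c·ΔT) = (−$162.89 billion) / 0.23 ≈ −$708.2 billion.
Net ΔY = k(ΔG − c·ΔT) = (−$15.89 billion) / 0.23 ≈ −$69 billion.

−$69 billion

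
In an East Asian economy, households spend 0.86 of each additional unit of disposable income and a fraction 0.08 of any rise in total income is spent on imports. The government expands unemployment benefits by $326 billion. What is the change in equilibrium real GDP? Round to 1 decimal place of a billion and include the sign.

The transfer change shifts disposable income by +$326 billion, so first-round consumption changes by c·ΔTR = 0.86 × (+$326 billion) = +$280.36 billion.
Expenditure multiplier = 1/(1 − c + m) = 1/(1 − 0.86 + 0.08) = 1/0.22 ≈ 4.545.
The transfer multiplier is c × k ≈ 3.909, so ΔY = k × (c·ΔTR) = (+$280.36 billion) / 0.22 ≈ +$1,274.4 billion.

+$1,274.4 billion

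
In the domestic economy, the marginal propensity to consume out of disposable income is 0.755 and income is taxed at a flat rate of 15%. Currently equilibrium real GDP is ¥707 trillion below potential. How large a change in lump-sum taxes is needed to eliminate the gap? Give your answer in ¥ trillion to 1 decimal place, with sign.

−¥335.5 trillion

Spending multiplier = 1/(1 − c(1−t)) = 1/(1 − 0.755×0.85) = 1/0.35825 ≈ 2.791.
Tax multiplier = −c·k = −0.755/0.35825 ≈ −2.107. Need ΔY = +¥707 trillion, so ΔT = ΔY/(−c·k) = −(+¥707 trillion) × 0.35825 / 0.755 ≈ −¥335.5 trillion.
The government should cut lump-sum taxes by ¥335.5 trillion.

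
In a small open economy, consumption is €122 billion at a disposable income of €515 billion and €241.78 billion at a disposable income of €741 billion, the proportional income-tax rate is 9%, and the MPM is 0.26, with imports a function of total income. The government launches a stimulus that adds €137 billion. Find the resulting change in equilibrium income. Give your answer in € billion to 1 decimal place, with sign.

MPC = ΔC/ΔYd = (241.78 − 122)/(741 − 515) = 119.78/226 = 0.53.
Expenditure multiplier = 1/(1 − c(1−t) + m) = 1/(1 − 0.53×0.91 + 0.26) = 1/0.7777 ≈ 1.286.
ΔY = k × ΔG = (+€137 billion) / 0.7777 ≈ +€176.2 billion.

+€176.2 billion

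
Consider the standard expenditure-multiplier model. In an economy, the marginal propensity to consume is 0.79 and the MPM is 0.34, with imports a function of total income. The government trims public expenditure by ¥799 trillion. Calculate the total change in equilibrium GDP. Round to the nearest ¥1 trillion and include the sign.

Expenditure multiplier = 1/(1 − c + m) = 1/(1 − 0.79 + 0.34) = 1/0.55 ≈ 1.818.
ΔY = k × ΔG = (−¥799 trillion) / 0.55 ≈ −¥1,453 trillion.

−¥1,453 trillion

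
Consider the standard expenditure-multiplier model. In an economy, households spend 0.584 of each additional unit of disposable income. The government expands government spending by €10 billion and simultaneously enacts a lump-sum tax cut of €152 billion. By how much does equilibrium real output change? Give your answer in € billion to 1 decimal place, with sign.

Expenditure multiplier = 1/(1 − MPC) = 1/(1 − 0.584) = 1/0.416 ≈ 2.404.
ΔG contributes k·ΔG = (+€10 billion) / 0.416 ≈ +€24 billion.
ΔT of −€152 billion changes first-round spending by −c·ΔT = +€88.768 billion, contributing k·(−c·ΔT) = (+€88.768 billion) / 0.416 ≈ +€213.4 billion.
Net ΔY = k(ΔG − c·ΔT) = (+€98.768 billion) / 0.416 ≈ +€237.4 billion.

+€237.4 billion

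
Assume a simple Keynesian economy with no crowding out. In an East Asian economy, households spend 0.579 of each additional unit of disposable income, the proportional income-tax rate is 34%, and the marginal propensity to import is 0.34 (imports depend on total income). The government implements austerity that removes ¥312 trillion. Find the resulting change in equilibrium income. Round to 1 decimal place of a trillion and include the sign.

−¥325.7 trillion

Expenditure multiplier = 1/(1 − c(1−t) + m) = 1/(1 − 0.579×0.66 + 0.34) = 1/0.95786 ≈ 1.044.
ΔY = k × ΔG = (−¥312 trillion) / 0.95786 ≈ −¥325.7 trillion.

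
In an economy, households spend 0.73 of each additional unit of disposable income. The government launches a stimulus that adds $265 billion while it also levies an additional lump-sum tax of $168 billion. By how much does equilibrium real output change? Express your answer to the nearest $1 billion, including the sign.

Expenditure multiplier = 1/(1 − MPC) = 1/(1 − 0.73) = 1/0.27 ≈ 3.704.
ΔG contributes k·ΔG = (+$265 billion) / 0.27 ≈ +$981.5 billion.
ΔT of +$168 billion changes first-round spending by −c·ΔT = −$122.64 billion, contributing k·(−c·ΔT) = (−$122.64 billion) / 0.27 ≈ −$454.2 billion.
Net ΔY = k(ΔG − c·ΔT) = (+$142.36 billion) / 0.27 ≈ +$527 billion.

+$527 billion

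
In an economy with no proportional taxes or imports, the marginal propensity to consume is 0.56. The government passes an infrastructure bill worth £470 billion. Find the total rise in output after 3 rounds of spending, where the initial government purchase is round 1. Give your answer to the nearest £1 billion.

£881 billion

Round 1 adds ΔG = £470 billion; each later round is MPC = 0.56 times the previous.
After 3 rounds: 470 + 263.2 + 147.392 = ΔG·(1 − c^3)/(1 − c) = 470 × (1 − 0.175616)/0.44 ≈ £881 billion.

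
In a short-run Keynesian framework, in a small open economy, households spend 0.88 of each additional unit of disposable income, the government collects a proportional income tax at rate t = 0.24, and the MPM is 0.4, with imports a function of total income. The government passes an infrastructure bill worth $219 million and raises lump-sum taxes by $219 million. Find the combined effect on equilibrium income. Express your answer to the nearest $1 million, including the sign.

+$36 million

Expenditure multiplier = 1/(1 − c(1−t) + m) = 1/(1 − 0.88×0.76 + 0.4) = 1/0.7312 ≈ 1.368.
ΔG contributes k·ΔG = (+$219 million) / 0.7312 ≈ +$299.5 million.
ΔT of +$219 million changes first-round spending by −c·ΔT = −$192.72 million, contributing k·(−c·ΔT) = (−$192.72 million) / 0.7312 ≈ −$263.6 million.
Net ΔY = k(ΔG − c·ΔT) = (+$26.28 million) / 0.7312 ≈ +$36 million.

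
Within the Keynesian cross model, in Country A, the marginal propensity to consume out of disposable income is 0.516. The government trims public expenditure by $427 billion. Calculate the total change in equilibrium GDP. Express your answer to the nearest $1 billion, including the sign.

−$882 billion

Government-spending multiplier = 1/(1 − MPC) = 1/(1 − 0.516) = 1/0.484 ≈ 2.066.
ΔY = k × ΔG = (−$427 billion) / 0.484 ≈ −$882 billion.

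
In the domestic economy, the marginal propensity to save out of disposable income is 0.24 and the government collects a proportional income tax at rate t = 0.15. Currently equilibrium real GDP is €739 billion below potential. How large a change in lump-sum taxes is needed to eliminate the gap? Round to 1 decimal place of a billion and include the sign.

MPC = 1 − MPS = 1 − 0.24 = 0.76.
Spending multiplier = 1/(1 − c(1−t)) = 1/(1 − 0.76×0.85) = 1/0.354 ≈ 2.825.
Tax multiplier = −c·k = −0.76/0.354 ≈ −2.147. Need ΔY = +€739 billion, so ΔT = ΔY/(−c·k) = −(+€739 billion) × 0.354 / 0.76 ≈ −€344.2 billion.
The government should cut lump-sum taxes by €344.2 billion.

−€344.2 billion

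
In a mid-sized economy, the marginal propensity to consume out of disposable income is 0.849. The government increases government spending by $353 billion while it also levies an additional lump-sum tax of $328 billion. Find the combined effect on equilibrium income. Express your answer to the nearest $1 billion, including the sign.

+$494 billion

Expenditure multiplier = 1/(1 − MPC) = 1/(1 − 0.849) = 1/0.151 ≈ 6.623.
ΔG contributes k·ΔG = (+$353 billion) / 0.151 ≈ +$2,337.7 billion.
ΔT of +$328 billion changes first-round spending by −c·ΔT = −$278.472 billion, contributing k·(−c·ΔT) = (−$278.472 billion) / 0.151 ≈ −$1,844.2 billion.
Net ΔY = k(ΔG − c·ΔT) = (+$74.528 billion) / 0.151 ≈ +$494 billion.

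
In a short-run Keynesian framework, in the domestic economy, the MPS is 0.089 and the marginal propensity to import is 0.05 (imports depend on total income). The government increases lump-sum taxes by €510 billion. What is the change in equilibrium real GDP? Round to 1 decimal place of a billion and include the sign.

MPC = 1 − MPS = 1 − 0.089 = 0.911.
A lump-sum tax change of +€510 billion shifts disposable income by −€510 billion; first-round consumption changes by −c × ΔT = −0.911 × (+€510 billion) = −€464.61 billion.
Expenditure multiplier = 1/(1 − c + m) = 1/(1 − 0.911 + 0.05) = 1/0.139 ≈ 7.194.
The tax multiplier is −c × k ≈ −6.554, so ΔY = k × (−c·ΔT) = (−€464.61 billion) / 0.139 ≈ −€3,342.5 billion.

−€3,342.5 billion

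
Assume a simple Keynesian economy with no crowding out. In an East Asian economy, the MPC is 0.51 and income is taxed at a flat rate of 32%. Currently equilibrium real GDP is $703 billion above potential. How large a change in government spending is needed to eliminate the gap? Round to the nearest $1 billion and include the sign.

−$459 billion

Spending multiplier = 1/(1 − c(1−t)) = 1/(1 − 0.51×0.68) = 1/0.6532 ≈ 1.531.
Need ΔY = −$703 billion, so ΔG = ΔY/k = (−$703 billion) × 0.6532 ≈ −$459 billion.
The government should cut government spending by $459 billion.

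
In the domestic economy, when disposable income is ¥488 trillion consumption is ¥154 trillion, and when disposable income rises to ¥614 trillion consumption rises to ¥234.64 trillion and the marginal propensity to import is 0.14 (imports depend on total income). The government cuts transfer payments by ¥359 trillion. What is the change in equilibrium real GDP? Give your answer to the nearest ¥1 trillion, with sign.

MPC = ΔC/ΔYd = (234.64 − 154)/(614 − 488) = 80.64/126 = 0.64.
The transfer change shifts disposable income by −¥359 trillion, so first-round consumption changes by c·ΔTR = 0.64 × (−¥359 trillion) = −¥229.76 trillion.
Expenditure multiplier = 1/(1 − c + m) = 1/(1 − 0.64 + 0.14) = 1/0.5 = 2.
The transfer multiplier is c × k = 1.28, so ΔY = k × (c·ΔTR) = (−¥229.76 trillion) / 0.5 ≈ −¥460 trillion.

−¥460 trillion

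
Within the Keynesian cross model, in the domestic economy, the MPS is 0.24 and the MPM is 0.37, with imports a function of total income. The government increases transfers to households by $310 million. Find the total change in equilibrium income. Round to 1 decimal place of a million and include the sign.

MPC = 1 − MPS = 1 − 0.24 = 0.76.
The transfer change shifts disposable income by +$310 million, so first-round consumption changes by c·ΔTR = 0.76 × (+$310 million) = +$235.6 million.
Expenditure multiplier = 1/(1 − c + m) = 1/(1 − 0.76 + 0.37) = 1/0.61 ≈ 1.639.
The transfer multiplier is c × k ≈ 1.246, so ΔY = k × (c·ΔTR) = (+$235.6 million) / 0.61 ≈ +$386.2 million.

+$386.2 million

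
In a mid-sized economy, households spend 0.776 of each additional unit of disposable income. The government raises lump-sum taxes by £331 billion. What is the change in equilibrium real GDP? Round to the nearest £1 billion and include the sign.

A lump-sum tax change of +£331 billion shifts disposable income by −£331 billion; first-round consumption changes by −c × ΔT = −0.776 × (+£331 billion) = −£256.856 billion.
Expenditure multiplier = 1/(1 − MPC) = 1/(1 − 0.776) = 1/0.224 ≈ 4.464.
The tax multiplier is −c × k ≈ −3.464, so ΔY = k × (−c·ΔT) = (−£256.856 billion) / 0.224 ≈ −£1,147 billion.

−£1,147 billion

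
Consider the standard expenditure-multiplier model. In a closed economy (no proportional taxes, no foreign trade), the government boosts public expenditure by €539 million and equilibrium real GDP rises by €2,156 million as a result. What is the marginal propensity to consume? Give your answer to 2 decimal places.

Implied spending multiplier k = ΔY/ΔG = 2,156/539 = 4.
Since k = 1/(1 − MPC), MPC = 1 − 1/k = 1 − ΔG/ΔY = 1 − 539/2,156 = 0.75.

0.75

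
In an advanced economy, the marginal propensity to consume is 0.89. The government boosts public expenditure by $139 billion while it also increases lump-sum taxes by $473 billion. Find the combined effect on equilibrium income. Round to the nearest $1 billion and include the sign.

Expenditure multiplier = 1/(1 − MPC) = 1/(1 − 0.89) = 1/0.11 ≈ 9.091.
ΔG contributes k·ΔG = (+$139 billion) / 0.11 ≈ +$1,263.6 billion.
ΔT of +$473 billion changes first-round spending by −c·ΔT = −$420.97 billion, contributing k·(−c·ΔT) = (−$420.97 billion) / 0.11 = −$3,827 billion.
Net ΔY = k(ΔG − c·ΔT) = (−$281.97 billion) / 0.11 ≈ −$2,563 billion.

−$2,563 billion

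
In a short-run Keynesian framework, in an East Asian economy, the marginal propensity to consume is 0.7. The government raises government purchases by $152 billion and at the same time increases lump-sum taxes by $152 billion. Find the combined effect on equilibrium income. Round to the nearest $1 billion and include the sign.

Expenditure multiplier = 1/(1 − MPC) = 1/(1 − 0.7) = 1/0.3 ≈ 3.333.
ΔG contributes k·ΔG = (+$152 billion) / 0.3 ≈ +$506.7 billion.
ΔT of +$152 billion changes first-round spending by −c·ΔT = −$106.4 billion, contributing k·(−c·ΔT) = (−$106.4 billion) / 0.3 ≈ −$354.7 billion.
With ΔG = ΔT and no other leakages, the balanced-budget multiplier is 1, so ΔY = ΔG = +$152 billion.

+$152 billion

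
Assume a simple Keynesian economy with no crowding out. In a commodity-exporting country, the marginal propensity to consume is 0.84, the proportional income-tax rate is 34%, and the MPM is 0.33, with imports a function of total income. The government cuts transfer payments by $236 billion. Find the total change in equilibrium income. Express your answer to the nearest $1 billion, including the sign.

−$256 billion

The transfer change shifts disposable income by −$236 billion, so first-round consumption changes by c·ΔTR = 0.84 × (−$236 billion) = −$198.24 billion.
Expenditure multiplier = 1/(1 − c(1−t) + m) = 1/(1 − 0.84×0.66 + 0.33) = 1/0.7756 ≈ 1.289.
The transfer multiplier is c × k ≈ 1.083, so ΔY = k × (c·ΔTR) = (−$198.24 billion) / 0.7756 ≈ −$256 billion.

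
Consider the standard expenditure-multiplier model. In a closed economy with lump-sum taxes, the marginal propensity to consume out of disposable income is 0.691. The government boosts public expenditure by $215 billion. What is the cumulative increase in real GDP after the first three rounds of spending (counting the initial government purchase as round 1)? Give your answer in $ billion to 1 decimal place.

$466.2 billion

Round 1 adds ΔG = $215 billion; each later round is MPC = 0.691 times the previous.
After 3 rounds: 215 + 148.565 + 102.658415 = ΔG·(1 − c^3)/(1 − c) = 215 × (1 − 0.329939371)/0.309 ≈ $466.2 billion.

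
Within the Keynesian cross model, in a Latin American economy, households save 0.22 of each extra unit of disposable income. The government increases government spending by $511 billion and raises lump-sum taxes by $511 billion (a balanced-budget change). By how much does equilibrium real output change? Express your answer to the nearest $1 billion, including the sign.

+$511 billion

MPC = 1 − MPS = 1 − 0.22 = 0.78.
Expenditure multiplier = 1/(1 − MPC) = 1/(1 − 0.78) = 1/0.22 ≈ 4.545.
ΔG contributes k·ΔG = (+$511 billion) / 0.22 ≈ +$2,322.7 billion.
ΔT of +$511 billion changes first-round spending by −c·ΔT = −$398.58 billion, contributing k·(−c·ΔT) = (−$398.58 billion) / 0.22 ≈ −$1,811.7 billion.
With ΔG = ΔT and no other leakages, the balanced-budget multiplier is 1, so ΔY = ΔG = +$511 billion.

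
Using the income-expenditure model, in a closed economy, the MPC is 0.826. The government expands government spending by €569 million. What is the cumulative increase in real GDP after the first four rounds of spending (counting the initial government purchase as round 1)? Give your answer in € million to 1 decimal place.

Round 1 adds ΔG = €569 million; each later round is MPC = 0.826 times the previous.
After 4 rounds: 569 + 469.994 + 388.215044 + 320.665626344 = ΔG·(1 − c^4)/(1 − c) = 569 × (1 − 0.465500540176)/0.174 ≈ €1,747.9 million.

€1,747.9 million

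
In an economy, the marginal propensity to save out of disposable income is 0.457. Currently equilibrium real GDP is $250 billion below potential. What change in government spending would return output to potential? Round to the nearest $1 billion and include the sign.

MPC = 1 − MPS = 1 − 0.457 = 0.543.
Spending multiplier = 1/(1 − MPC) = 1/(1 − 0.543) = 1/0.457 ≈ 2.188.
Need ΔY = +$250 billion, so ΔG = ΔY/k = (+$250 billion) × 0.457 ≈ +$114 billion.
The government should increase government spending by $114 billion.

+$114 billion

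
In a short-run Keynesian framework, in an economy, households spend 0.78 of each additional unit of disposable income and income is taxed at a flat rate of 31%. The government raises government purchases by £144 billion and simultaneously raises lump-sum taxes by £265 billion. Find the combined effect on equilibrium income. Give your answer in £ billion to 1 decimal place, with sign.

Expenditure multiplier = 1/(1 − c(1−t)) = 1/(1 − 0.78×0.69) = 1/0.4618 ≈ 2.165.
ΔG contributes k·ΔG = (+£144 billion) / 0.4618 ≈ +£311.8 billion.
ΔT of +£265 billion changes first-round spending by −c·ΔT = −£206.7 billion, contributing k·(−c·ΔT) = (−£206.7 billion) / 0.4618 ≈ −£447.6 billion.
Net ΔY = k(ΔG − c·ΔT) = (−£62.7 billion) / 0.4618 ≈ −£135.8 billion.

−£135.8 billion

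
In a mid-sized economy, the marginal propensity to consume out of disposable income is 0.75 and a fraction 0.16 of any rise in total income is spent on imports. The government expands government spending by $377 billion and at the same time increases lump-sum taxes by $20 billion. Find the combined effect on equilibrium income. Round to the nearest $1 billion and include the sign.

+$883 billion

Expenditure multiplier = 1/(1 − c + m) = 1/(1 − 0.75 + 0.16) = 1/0.41 ≈ 2.439.
ΔG contributes k·ΔG = (+$377 billion) / 0.41 ≈ +$919.5 billion.
ΔT of +$20 billion changes first-round spending by −c·ΔT = −$15 billion, contributing k·(−c·ΔT) = (−$15 billion) / 0.41 ≈ −$36.6 billion.
Net ΔY = k(ΔG − c·ΔT) = (+$362 billion) / 0.41 ≈ +$883 billion.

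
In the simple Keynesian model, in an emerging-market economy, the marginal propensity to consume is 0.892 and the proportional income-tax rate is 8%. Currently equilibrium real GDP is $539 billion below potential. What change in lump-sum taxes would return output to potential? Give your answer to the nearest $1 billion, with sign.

−$108 billion

Spending multiplier = 1/(1 − c(1−t)) = 1/(1 − 0.892×0.92) = 1/0.17936 ≈ 5.575.
Tax multiplier = −c·k = −0.892/0.17936 ≈ −4.973. Need ΔY = +$539 billion, so ΔT = ΔY/(−c·k) = −(+$539 billion) × 0.17936 / 0.892 ≈ −$108 billion.
The government should cut lump-sum taxes by $108 billion.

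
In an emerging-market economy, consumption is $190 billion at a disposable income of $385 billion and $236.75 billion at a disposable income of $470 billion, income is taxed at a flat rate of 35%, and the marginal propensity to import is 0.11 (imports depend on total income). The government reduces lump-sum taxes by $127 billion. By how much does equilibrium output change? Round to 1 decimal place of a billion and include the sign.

+$92.8 billion

MPC = ΔC/ΔYd = (236.75 − 190)/(470 − 385) = 46.75/85 = 0.55.
A lump-sum tax change of −$127 billion shifts disposable income by +$127 billion; first-round consumption changes by −c × ΔT = −0.55 × (−$127 billion) = +$69.85 billion.
Expenditure multiplier = 1/(1 − c(1−t) + m) = 1/(1 − 0.55×0.65 + 0.11) = 1/0.7525 ≈ 1.329.
The tax multiplier is −c × k ≈ −0.731, so ΔY = k × (−c·ΔT) = (+$69.85 billion) / 0.7525 ≈ +$92.8 billion.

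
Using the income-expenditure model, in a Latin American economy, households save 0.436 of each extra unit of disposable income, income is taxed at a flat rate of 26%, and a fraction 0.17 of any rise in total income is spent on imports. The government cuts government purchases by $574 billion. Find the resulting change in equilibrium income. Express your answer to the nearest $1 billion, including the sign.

−$763 billion

MPC = 1 − MPS = 1 − 0.436 = 0.564.
Spending multiplier = 1/(1 − c(1−t) + m) = 1/(1 − 0.564×0.74 + 0.17) = 1/0.75264 ≈ 1.329.
ΔY = k × ΔG = (−$574 billion) / 0.75264 ≈ −$763 billion.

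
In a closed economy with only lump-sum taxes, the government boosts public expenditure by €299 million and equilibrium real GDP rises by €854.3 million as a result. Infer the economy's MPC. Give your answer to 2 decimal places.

Implied spending multiplier k = ΔY/ΔG = 854.3/299 ≈ 2.8572.
Since k = 1/(1 − MPC), MPC = 1 − 1/k = 1 − ΔG/ΔY = 1 − 299/854.3 ≈ 0.65.

0.65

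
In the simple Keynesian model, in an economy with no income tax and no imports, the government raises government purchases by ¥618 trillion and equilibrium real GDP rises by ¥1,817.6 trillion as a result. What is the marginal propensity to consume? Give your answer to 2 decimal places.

0.66

Implied spending multiplier k = ΔY/ΔG = 1,817.6/618 ≈ 2.9411.
Since k = 1/(1 − MPC), MPC = 1 − 1/k = 1 − ΔG/ΔY = 1 − 618/1,817.6 ≈ 0.66.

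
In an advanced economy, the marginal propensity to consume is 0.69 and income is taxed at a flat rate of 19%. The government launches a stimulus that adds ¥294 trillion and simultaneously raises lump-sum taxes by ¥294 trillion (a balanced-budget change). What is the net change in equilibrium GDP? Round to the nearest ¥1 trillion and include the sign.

Expenditure multiplier = 1/(1 − c(1−t)) = 1/(1 − 0.69×0.81) = 1/0.4411 ≈ 2.267.
ΔG contributes k·ΔG = (+¥294 trillion) / 0.4411 ≈ +¥666.5 trillion.
ΔT of +¥294 trillion changes first-round spending by −c·ΔT = −¥202.86 trillion, contributing k·(−c·ΔT) = (−¥202.86 trillion) / 0.4411 ≈ −¥459.9 trillion.
Net ΔY = k(ΔG − c·ΔT) = (+¥91.14 trillion) / 0.4411 ≈ +¥207 trillion.

+¥207 trillion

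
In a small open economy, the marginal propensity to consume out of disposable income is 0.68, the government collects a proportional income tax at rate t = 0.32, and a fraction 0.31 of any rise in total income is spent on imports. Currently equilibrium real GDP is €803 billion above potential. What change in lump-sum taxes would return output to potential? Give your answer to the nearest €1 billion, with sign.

Spending multiplier = 1/(1 − c(1−t) + m) = 1/(1 − 0.68×0.68 + 0.31) = 1/0.8476 ≈ 1.18.
Tax multiplier = −c·k = −0.68/0.8476 ≈ −0.802. Need ΔY = −€803 billion, so ΔT = ΔY/(−c·k) = −(−€803 billion) × 0.8476 / 0.68 ≈ +€1,001 billion.
The government should raise lump-sum taxes by €1,001 billion.

+€1,001 billion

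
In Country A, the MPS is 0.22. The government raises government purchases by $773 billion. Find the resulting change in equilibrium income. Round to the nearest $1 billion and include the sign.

+$3,514 billion

MPC = 1 − MPS = 1 − 0.22 = 0.78.
Expenditure multiplier = 1/(1 − MPC) = 1/(1 − 0.78) = 1/0.22 ≈ 4.545.
ΔY = k × ΔG = (+$773 billion) / 0.22 ≈ +$3,514 billion.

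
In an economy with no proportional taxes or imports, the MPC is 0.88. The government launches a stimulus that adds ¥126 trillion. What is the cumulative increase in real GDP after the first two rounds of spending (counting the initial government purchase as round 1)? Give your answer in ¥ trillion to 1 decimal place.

Round 1 adds ΔG = ¥126 trillion; each later round is MPC = 0.88 times the previous.
After 2 rounds: 126 + 110.88 = ΔG·(1 − c^2)/(1 − c) = 126 × (1 − 0.7744)/0.12 ≈ ¥236.9 trillion.

¥236.9 trillion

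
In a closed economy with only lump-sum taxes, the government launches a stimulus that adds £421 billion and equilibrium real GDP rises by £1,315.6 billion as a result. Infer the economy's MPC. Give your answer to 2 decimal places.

Implied spending multiplier k = ΔY/ΔG = 1,315.6/421 ≈ 3.1249.
Since k = 1/(1 − MPC), MPC = 1 − 1/k = 1 − ΔG/ΔY = 1 − 421/1,315.6 ≈ 0.68.

0.68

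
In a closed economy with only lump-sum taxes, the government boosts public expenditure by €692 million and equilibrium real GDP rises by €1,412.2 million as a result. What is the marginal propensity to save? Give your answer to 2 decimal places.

Implied spending multiplier k = ΔY/ΔG = 1,412.2/692 ≈ 2.0408.
Since k = 1/(1 − MPC), MPC = 1 − 1/k = 1 − ΔG/ΔY = 1 − 692/1,412.2 ≈ 0.51.
MPS = 1 − MPC = 0.49.

0.49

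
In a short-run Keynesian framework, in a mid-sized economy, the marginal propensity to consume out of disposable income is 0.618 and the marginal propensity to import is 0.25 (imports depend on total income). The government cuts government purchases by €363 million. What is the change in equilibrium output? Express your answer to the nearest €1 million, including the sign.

Spending multiplier = 1/(1 − c + m) = 1/(1 − 0.618 + 0.25) = 1/0.632 ≈ 1.582.
ΔY = k × ΔG = (−€363 million) / 0.632 ≈ −€574 million.

−€574 million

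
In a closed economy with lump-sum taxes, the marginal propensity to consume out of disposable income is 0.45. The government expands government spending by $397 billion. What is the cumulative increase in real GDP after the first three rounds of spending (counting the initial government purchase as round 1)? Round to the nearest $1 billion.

$656 billion

Round 1 adds ΔG = $397 billion; each later round is MPC = 0.45 times the previous.
After 3 rounds: 397 + 178.65 + 80.3925 = ΔG·(1 − c^3)/(1 − c) = 397 × (1 − 0.091125)/0.55 ≈ $656 billion.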